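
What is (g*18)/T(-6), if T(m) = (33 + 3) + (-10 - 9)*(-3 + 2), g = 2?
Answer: 36/55 ≈ 0.65455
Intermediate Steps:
T(m) = 55 (T(m) = 36 - 19*(-1) = 36 + 19 = 55)
(g*18)/T(-6) = (2*18)/55 = 36*(1/55) = 36/55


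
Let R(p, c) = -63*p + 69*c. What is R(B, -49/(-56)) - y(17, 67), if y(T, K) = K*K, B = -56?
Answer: -7205/8 ≈ -900.63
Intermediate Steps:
y(T, K) = K**2
R(B, -49/(-56)) - y(17, 67) = (-63*(-56) + 69*(-49/(-56))) - 1*67**2 = (3528 + 69*(-49*(-1/56))) - 1*4489 = (3528 + 69*(7/8)) - 4489 = (3528 + 483/8) - 4489 = 28707/8 - 4489 = -7205/8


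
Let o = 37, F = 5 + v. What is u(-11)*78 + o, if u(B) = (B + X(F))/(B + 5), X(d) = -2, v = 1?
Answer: 206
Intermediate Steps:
F = 6 (F = 5 + 1 = 6)
u(B) = (-2 + B)/(5 + B) (u(B) = (B - 2)/(B + 5) = (-2 + B)/(5 + B))
u(-11)*78 + o = ((-2 - 11)/(5 - 11))*78 + 37 = (-13/(-6))*78 + 37 = -⅙*(-13)*78 + 37 = (13/6)*78 + 37 = 169 + 37 = 206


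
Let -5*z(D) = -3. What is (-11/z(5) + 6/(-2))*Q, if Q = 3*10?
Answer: -640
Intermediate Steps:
z(D) = ⅗ (z(D) = -⅕*(-3) = ⅗)
Q = 30
(-11/z(5) + 6/(-2))*Q = (-11/⅗ + 6/(-2))*30 = (-11*5/3 + 6*(-½))*30 = (-55/3 - 3)*30 = -64/3*30 = -640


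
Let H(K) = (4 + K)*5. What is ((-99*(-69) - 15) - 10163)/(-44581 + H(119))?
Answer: 3347/43966 ≈ 0.076127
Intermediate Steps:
H(K) = 20 + 5*K
((-99*(-69) - 15) - 10163)/(-44581 + H(119)) = ((-99*(-69) - 15) - 10163)/(-44581 + (20 + 5*119)) = ((6831 - 15) - 10163)/(-44581 + (20 + 595)) = (6816 - 10163)/(-44581 + 615) = -3347/(-43966) = -3347*(-1/43966) = 3347/43966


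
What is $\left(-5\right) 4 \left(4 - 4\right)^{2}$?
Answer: $0$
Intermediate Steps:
$\left(-5\right) 4 \left(4 - 4\right)^{2} = - 20 \cdot 0^{2} = \left(-20\right) 0 = 0$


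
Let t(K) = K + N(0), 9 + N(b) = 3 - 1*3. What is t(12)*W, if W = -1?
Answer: -3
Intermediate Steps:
N(b) = -9 (N(b) = -9 + (3 - 1*3) = -9 + (3 - 3) = -9 + 0 = -9)
t(K) = -9 + K (t(K) = K - 9 = -9 + K)
t(12)*W = (-9 + 12)*(-1) = 3*(-1) = -3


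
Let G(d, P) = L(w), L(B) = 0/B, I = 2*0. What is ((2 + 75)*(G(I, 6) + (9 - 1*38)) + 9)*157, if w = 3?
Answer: -349168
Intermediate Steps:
I = 0
L(B) = 0
G(d, P) = 0
((2 + 75)*(G(I, 6) + (9 - 1*38)) + 9)*157 = ((2 + 75)*(0 + (9 - 1*38)) + 9)*157 = (77*(0 + (9 - 38)) + 9)*157 = (77*(0 - 29) + 9)*157 = (77*(-29) + 9)*157 = (-2233 + 9)*157 = -2224*157 = -349168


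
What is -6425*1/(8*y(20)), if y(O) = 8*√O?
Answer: -1285*√5/128 ≈ -22.448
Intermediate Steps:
-6425*1/(8*y(20)) = -6425*√5/640 = -1285*√5/128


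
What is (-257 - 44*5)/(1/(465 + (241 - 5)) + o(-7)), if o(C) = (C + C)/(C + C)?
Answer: -37153/78 ≈ -476.32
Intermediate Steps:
o(C) = 1 (o(C) = (2*C)/((2*C)) = (2*C)*(1/(2*C)) = 1)
(-257 - 44*5)/(1/(465 + (241 - 5)) + o(-7)) = (-257 - 44*5)/(1/(465 + (241 - 5)) + 1) = (-257 - 220)/(1/(465 + 236) + 1) = -477/(1/701 + 1) = -477/702/701 = -477*701/702 = -37153/78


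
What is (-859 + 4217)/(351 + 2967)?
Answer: 1679/1659 ≈ 1.0121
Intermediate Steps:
(-859 + 4217)/(351 + 2967) = 3358/3318 = 3358*(1/3318) = 1679/1659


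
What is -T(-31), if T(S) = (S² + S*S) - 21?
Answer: -1901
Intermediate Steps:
T(S) = -21 + 2*S² (T(S) = (S² + S²) - 21 = 2*S² - 21 = -21 + 2*S²)
-T(-31) = -(-21 + 2*(-31)²) = -(-21 + 2*961) = -(-21 + 1922) = -1*1901 = -1901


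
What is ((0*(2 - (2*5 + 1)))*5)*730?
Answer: 0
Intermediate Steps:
((0*(2 - (2*5 + 1)))*5)*730 = ((0*(2 - (10 + 1)))*5)*730 = ((0*(2 - 1*11))*5)*730 = ((0*(2 - 11))*5)*730 = ((0*(-9))*5)*730 = (0*5)*730 = 0*730 = 0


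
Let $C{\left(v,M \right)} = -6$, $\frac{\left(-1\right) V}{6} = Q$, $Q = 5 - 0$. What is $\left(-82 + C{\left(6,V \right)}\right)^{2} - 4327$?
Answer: $3417$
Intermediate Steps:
$Q = 5$ ($Q = 5 + 0 = 5$)
$V = -30$ ($V = \left(-6\right) 5 = -30$)
$\left(-82 + C{\left(6,V \right)}\right)^{2} - 4327 = \left(-82 - 6\right)^{2} - 4327 = \left(-88\right)^{2} - 4327 = 7744 - 4327 = 3417$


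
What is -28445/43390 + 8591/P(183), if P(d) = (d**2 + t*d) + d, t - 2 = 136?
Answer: -65169329/127839957 ≈ -0.50977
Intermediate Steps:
t = 138 (t = 2 + 136 = 138)
P(d) = d**2 + 139*d (P(d) = (d**2 + 138*d) + d = d**2 + 139*d)
-28445/43390 + 8591/P(183) = -28445/43390 + 8591/((183*(139 + 183))) = -28445*1/43390 + 8591/((183*322)) = -5689/8678 + 8591/58926 = -65169329/127839957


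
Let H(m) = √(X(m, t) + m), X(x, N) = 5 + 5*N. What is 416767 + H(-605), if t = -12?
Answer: 416767 + 2*I*√165 ≈ 4.1677e+5 + 25.69*I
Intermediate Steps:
H(m) = √(-55 + m) (H(m) = √((5 + 5*(-12)) + m) = √((5 - 60) + m) = √(-55 + m))
416767 + H(-605) = 416767 + √(-55 - 605) = 416767 + √(-660) = 416767 + 2*I*√165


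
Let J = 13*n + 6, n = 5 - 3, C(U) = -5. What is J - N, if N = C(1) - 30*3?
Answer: 127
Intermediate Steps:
N = -95 (N = -5 - 30*3 = -5 - 90 = -95)
n = 2
J = 32 (J = 13*2 + 6 = 26 + 6 = 32)
J - N = 32 - 1*(-95) = 32 + 95 = 127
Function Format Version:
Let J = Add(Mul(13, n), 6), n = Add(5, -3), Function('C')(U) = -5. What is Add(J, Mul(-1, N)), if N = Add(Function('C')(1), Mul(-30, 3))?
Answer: 127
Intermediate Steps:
N = -95 (N = Add(-5, Mul(-30, 3)) = Add(-5, -90) = -95)
n = 2
J = 32 (J = Add(Mul(13, 2), 6) = Add(26, 6) = 32)
Add(J, Mul(-1, N)) = Add(32, Mul(-1, -95)) = Add(32, 95) = 127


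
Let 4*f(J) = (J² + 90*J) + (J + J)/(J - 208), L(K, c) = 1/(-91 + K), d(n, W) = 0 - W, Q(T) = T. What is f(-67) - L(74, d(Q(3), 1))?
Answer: -7200797/18700 ≈ -385.07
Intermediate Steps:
d(n, W) = -W
f(J) = J²/4 + 45*J/2 + J/(2*(-208 + J)) (f(J) = ((J² + 90*J) + (J + J)/(J - 208))/4 = ((J² + 90*J) + (2*J)/(-208 + J))/4 = ((J² + 90*J) + 2*J/(-208 + J))/4 = (J² + 90*J + 2*J/(-208 + J))/4 = J²/4 + 45*J/2 + J/(2*(-208 + J)))
f(-67) - L(74, d(Q(3), 1)) = (¼)*(-67)*(-18718 + (-67)² - 118*(-67))/(-208 - 67) - 1/(-91 + 74) = (¼)*(-67)*(-18718 + 4489 + 7906)/(-275) - 1/(-17) = (¼)*(-67)*(-1/275)*(-6323) - 1*(-1/17) = -423641/1100 + 1/17 = -7200797/18700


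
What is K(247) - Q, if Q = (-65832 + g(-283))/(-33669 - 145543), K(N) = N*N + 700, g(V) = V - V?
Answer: 2764731869/44803 ≈ 61709.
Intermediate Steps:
g(V) = 0
K(N) = 700 + N² (K(N) = N² + 700 = 700 + N²)
Q = 16458/44803 (Q = (-65832 + 0)/(-33669 - 145543) = -65832/(-179212) = -65832*(-1/179212) = 16458/44803 ≈ 0.36734)
K(247) - Q = (700 + 247²) - 1*16458/44803 = (700 + 61009) - 16458/44803 = 61709 - 16458/44803 = 2764731869/44803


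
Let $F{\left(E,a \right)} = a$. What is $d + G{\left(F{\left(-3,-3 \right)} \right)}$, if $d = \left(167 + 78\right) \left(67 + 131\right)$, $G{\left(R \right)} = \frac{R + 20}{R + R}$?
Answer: $\frac{291043}{6} \approx 48507.0$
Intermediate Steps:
$G{\left(R \right)} = \frac{20 + R}{2 R}$
$d = 48510$ ($d = 245 \cdot 198 = 48510$)
$d + G{\left(F{\left(-3,-3 \right)} \right)} = 48510 + \frac{20 - 3}{2 \left(-3\right)} = 48510 + \frac{1}{2} \left(- \frac{1}{3}\right) 17 = 48510 - \frac{17}{6} = \frac{291043}{6}$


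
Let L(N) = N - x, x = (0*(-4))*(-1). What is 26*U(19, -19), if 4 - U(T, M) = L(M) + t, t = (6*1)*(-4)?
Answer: 1222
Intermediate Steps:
x = 0 (x = 0*(-1) = 0)
t = -24 (t = 6*(-4) = -24)
L(N) = N (L(N) = N - 1*0 = N + 0 = N)
U(T, M) = 28 - M (U(T, M) = 4 - (M - 24) = 4 - (-24 + M) = 4 + (24 - M) = 28 - M)
26*U(19, -19) = 26*(28 - 1*(-19)) = 26*(28 + 19) = 26*47 = 1222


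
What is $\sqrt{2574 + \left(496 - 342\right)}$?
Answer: $2 \sqrt{682} \approx 52.23$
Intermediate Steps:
$\sqrt{2574 + \left(496 - 342\right)} = \sqrt{2574 + 154} = \sqrt{2728} = 2 \sqrt{682}$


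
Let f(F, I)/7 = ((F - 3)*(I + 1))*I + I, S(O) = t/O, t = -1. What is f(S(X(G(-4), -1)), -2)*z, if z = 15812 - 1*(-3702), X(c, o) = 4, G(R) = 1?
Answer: -1161083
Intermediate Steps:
z = 19514 (z = 15812 + 3702 = 19514)
S(O) = -1/O
f(F, I) = 7*I + 7*I*(1 + I)*(-3 + F) (f(F, I) = 7*(((F - 3)*(I + 1))*I + I) = 7*(((-3 + F)*(1 + I))*I + I) = 7*(((1 + I)*(-3 + F))*I + I) = 7*(I*(1 + I)*(-3 + F) + I) = 7*(I + I*(1 + I)*(-3 + F)) = 7*I + 7*I*(1 + I)*(-3 + F))
f(S(X(G(-4), -1)), -2)*z = (7*(-2)*(-2 - 1/4 - 3*(-2) - 1/4*(-2)))*19514 = (7*(-2)*(-2 - 1*¼ + 6 - 1*¼*(-2)))*19514 = (7*(-2)*(-2 - ¼ + 6 - ¼*(-2)))*19514 = (7*(-2)*(-2 - ¼ + 6 + ½))*19514 = (7*(-2)*(17/4))*19514 = -119/2*19514 = -1161083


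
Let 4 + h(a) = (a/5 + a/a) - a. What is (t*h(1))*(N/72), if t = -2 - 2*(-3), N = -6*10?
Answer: 38/3 ≈ 12.667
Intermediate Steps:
N = -60
t = 4 (t = -2 + 6 = 4)
h(a) = -3 - 4*a/5 (h(a) = -4 + ((a/5 + a/a) - a) = -4 + ((a*(1/5) + 1) - a) = -4 + ((a/5 + 1) - a) = -4 + ((1 + a/5) - a) = -4 + (1 - 4*a/5) = -3 - 4*a/5)
(t*h(1))*(N/72) = (4*(-3 - 4/5*1))*(-60/72) = (4*(-3 - 4/5))*(-60*1/72) = (4*(-19/5))*(-5/6) = -76/5*(-5/6) = 38/3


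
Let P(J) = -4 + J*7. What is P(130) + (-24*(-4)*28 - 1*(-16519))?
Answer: 20113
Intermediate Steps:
P(J) = -4 + 7*J
P(130) + (-24*(-4)*28 - 1*(-16519)) = (-4 + 7*130) + (-24*(-4)*28 - 1*(-16519)) = (-4 + 910) + (96*28 + 16519) = 906 + (2688 + 16519) = 906 + 19207 = 20113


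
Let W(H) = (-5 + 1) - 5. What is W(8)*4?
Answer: -36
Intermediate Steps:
W(H) = -9 (W(H) = -4 - 5 = -9)
W(8)*4 = -9*4 = -36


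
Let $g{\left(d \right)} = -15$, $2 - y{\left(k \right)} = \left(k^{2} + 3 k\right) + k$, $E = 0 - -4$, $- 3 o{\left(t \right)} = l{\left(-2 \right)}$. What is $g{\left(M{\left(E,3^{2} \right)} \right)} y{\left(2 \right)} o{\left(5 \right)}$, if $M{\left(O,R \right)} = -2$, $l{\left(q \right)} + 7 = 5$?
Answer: $100$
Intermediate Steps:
$l{\left(q \right)} = -2$ ($l{\left(q \right)} = -7 + 5 = -2$)
$o{\left(t \right)} = \frac{2}{3}$ ($o{\left(t \right)} = \left(- \frac{1}{3}\right) \left(-2\right) = \frac{2}{3}$)
$E = 4$ ($E = 0 + 4 = 4$)
$y{\left(k \right)} = 2 - k^{2} - 4 k$ ($y{\left(k \right)} = 2 - \left(\left(k^{2} + 3 k\right) + k\right) = 2 - \left(k^{2} + 4 k\right) = 2 - k^{2} - 4 k$)
$g{\left(M{\left(E,3^{2} \right)} \right)} y{\left(2 \right)} o{\left(5 \right)} = - 15 \left(2 - 2^{2} - 8\right) \frac{2}{3} = - 15 \left(2 - 4 - 8\right) \frac{2}{3} = - 15 \left(\left(-10\right) \frac{2}{3}\right) = \left(-15\right) \left(- \frac{20}{3}\right) = 100$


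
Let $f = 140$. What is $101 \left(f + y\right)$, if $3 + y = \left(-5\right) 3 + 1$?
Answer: $12423$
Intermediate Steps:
$y = -17$ ($y = -3 + \left(\left(-5\right) 3 + 1\right) = -3 + \left(-15 + 1\right) = -3 - 14 = -17$)
$101 \left(f + y\right) = 101 \left(140 - 17\right) = 101 \cdot 123 = 12423$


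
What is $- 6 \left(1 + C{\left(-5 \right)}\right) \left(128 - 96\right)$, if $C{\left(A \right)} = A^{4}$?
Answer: $-120192$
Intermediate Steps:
$- 6 \left(1 + C{\left(-5 \right)}\right) \left(128 - 96\right) = - 6 \left(1 + \left(-5\right)^{4}\right) \left(128 - 96\right) = - 6 \left(1 + 625\right) 32 = \left(-6\right) 626 \cdot 32 = \left(-3756\right) 32 = -120192$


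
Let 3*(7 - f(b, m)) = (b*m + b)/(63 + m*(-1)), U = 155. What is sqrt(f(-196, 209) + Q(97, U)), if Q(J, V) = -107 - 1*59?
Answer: I*sqrt(1348091)/73 ≈ 15.905*I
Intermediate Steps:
f(b, m) = 7 - (b + b*m)/(3*(63 - m)) (f(b, m) = 7 - (b*m + b)/(3*(63 + m*(-1))) = 7 - (b + b*m)/(3*(63 - m)))
Q(J, V) = -166 (Q(J, V) = -107 - 59 = -166)
sqrt(f(-196, 209) + Q(97, U)) = sqrt((-1323 - 196 + 21*209 - 196*209)/(3*(-63 + 209)) - 166) = sqrt((1/3)*(-1323 - 196 + 4389 - 40964)/146 - 166) = sqrt((1/3)*(1/146)*(-38094) - 166) = sqrt(-6349/73 - 166) = sqrt(-18467/73) = I*sqrt(1348091)/73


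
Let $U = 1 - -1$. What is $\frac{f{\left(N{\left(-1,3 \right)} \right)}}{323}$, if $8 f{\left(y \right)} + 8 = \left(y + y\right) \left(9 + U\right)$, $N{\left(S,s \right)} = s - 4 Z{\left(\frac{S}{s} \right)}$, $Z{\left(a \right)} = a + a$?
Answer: $\frac{175}{3876} \approx 0.04515$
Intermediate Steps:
$Z{\left(a \right)} = 2 a$
$N{\left(S,s \right)} = s - \frac{8 S}{s}$ ($N{\left(S,s \right)} = s - 4 \cdot 2 \frac{S}{s} = s - 4 \frac{2 S}{s} = s - \frac{8 S}{s}$)
$U = 2$ ($U = 1 + 1 = 2$)
$f{\left(y \right)} = -1 + \frac{11 y}{4}$ ($f{\left(y \right)} = -1 + \frac{\left(y + y\right) \left(9 + 2\right)}{8} = -1 + \frac{2 y 11}{8} = -1 + \frac{22 y}{8} = -1 + \frac{11 y}{4}$)
$\frac{f{\left(N{\left(-1,3 \right)} \right)}}{323} = \frac{-1 + \frac{11 \left(3 - - \frac{8}{3}\right)}{4}}{323} = \left(-1 + \frac{11 \left(3 - \left(-8\right) \frac{1}{3}\right)}{4}\right) \frac{1}{323} = \left(-1 + \frac{11 \left(3 + \frac{8}{3}\right)}{4}\right) \frac{1}{323} = \left(-1 + \frac{11}{4} \cdot \frac{17}{3}\right) \frac{1}{323} = \left(-1 + \frac{187}{12}\right) \frac{1}{323} = \frac{175}{12} \cdot \frac{1}{323} = \frac{175}{3876}$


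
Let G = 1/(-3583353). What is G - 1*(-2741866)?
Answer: 9825073756697/3583353 ≈ 2.7419e+6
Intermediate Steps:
G = -1/3583353 ≈ -2.7907e-7
G - 1*(-2741866) = -1/3583353 - 1*(-2741866) = -1/3583353 + 2741866 = 9825073756697/3583353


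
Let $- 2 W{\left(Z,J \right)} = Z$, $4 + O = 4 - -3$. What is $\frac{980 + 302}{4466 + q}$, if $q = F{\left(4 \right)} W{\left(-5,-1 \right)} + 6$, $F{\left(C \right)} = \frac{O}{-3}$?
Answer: $\frac{2564}{8939} \approx 0.28683$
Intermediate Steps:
$O = 3$ ($O = -4 + \left(4 - -3\right) = -4 + \left(4 + 3\right) = -4 + 7 = 3$)
$F{\left(C \right)} = -1$ ($F{\left(C \right)} = \frac{3}{-3} = 3 \left(- \frac{1}{3}\right) = -1$)
$W{\left(Z,J \right)} = - \frac{Z}{2}$
$q = \frac{7}{2}$ ($q = - \frac{\left(-1\right) \left(-5\right)}{2} + 6 = \left(-1\right) \frac{5}{2} + 6 = - \frac{5}{2} + 6 = \frac{7}{2} \approx 3.5$)
$\frac{980 + 302}{4466 + q} = \frac{980 + 302}{4466 + \frac{7}{2}} = \frac{1282}{\frac{8939}{2}} = 1282 \cdot \frac{2}{8939} = \frac{2564}{8939}$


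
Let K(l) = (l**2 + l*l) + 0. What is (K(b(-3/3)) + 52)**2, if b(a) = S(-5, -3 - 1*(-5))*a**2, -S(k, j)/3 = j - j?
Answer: 2704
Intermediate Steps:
S(k, j) = 0 (S(k, j) = -3*(j - j) = -3*0 = 0)
b(a) = 0 (b(a) = 0*a**2 = 0)
K(l) = 2*l**2 (K(l) = (l**2 + l**2) + 0 = 2*l**2 + 0 = 2*l**2)
(K(b(-3/3)) + 52)**2 = (2*0**2 + 52)**2 = (2*0 + 52)**2 = (0 + 52)**2 = 52**2 = 2704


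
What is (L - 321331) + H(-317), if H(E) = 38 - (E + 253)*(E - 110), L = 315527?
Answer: -33094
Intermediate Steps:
H(E) = 38 - (-110 + E)*(253 + E) (H(E) = 38 - (253 + E)*(-110 + E) = 38 - (-110 + E)*(253 + E))
(L - 321331) + H(-317) = (315527 - 321331) + (27868 - 1*(-317)**2 - 143*(-317)) = -5804 + (27868 - 1*100489 + 45331) = -5804 + (27868 - 100489 + 45331) = -5804 - 27290 = -33094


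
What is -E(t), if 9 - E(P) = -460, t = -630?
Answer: -469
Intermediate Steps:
E(P) = 469 (E(P) = 9 - 1*(-460) = 9 + 460 = 469)
-E(t) = -1*469 = -469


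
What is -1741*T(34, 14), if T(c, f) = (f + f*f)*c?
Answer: -12430740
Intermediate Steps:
T(c, f) = c*(f + f²) (T(c, f) = (f + f²)*c = c*(f + f²))
-1741*T(34, 14) = -59194*14*(1 + 14) = -59194*14*15 = -1741*7140 = -12430740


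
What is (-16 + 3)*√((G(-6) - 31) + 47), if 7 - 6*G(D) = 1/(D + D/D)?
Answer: -13*√430/5 ≈ -53.915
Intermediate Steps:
G(D) = 7/6 - 1/(6*(1 + D)) (G(D) = 7/6 - 1/(6*(D + D/D)) = 7/6 - 1/(6*(D + 1)) = 7/6 - 1/(6*(1 + D)))
(-16 + 3)*√((G(-6) - 31) + 47) = (-16 + 3)*√(((6 + 7*(-6))/(6*(1 - 6)) - 31) + 47) = -13*√(((⅙)*(6 - 42)/(-5) - 31) + 47) = -13*√(((⅙)*(-⅕)*(-36) - 31) + 47) = -13*√((6/5 - 31) + 47) = -13*√(-149/5 + 47) = -13*√430/5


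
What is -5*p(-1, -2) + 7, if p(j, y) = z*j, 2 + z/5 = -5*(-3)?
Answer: 332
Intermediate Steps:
z = 65 (z = -10 + 5*(-5*(-3)) = -10 + 5*15 = -10 + 75 = 65)
p(j, y) = 65*j
-5*p(-1, -2) + 7 = -325*(-1) + 7 = -5*(-65) + 7 = 325 + 7 = 332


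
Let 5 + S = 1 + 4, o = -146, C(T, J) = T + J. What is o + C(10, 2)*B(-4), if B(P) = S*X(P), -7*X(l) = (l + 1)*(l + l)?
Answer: -146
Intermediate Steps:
C(T, J) = J + T
X(l) = -2*l*(1 + l)/7 (X(l) = -(l + 1)*(l + l)/7 = -(1 + l)*2*l/7 = -2*l*(1 + l)/7)
S = 0 (S = -5 + (1 + 4) = -5 + 5 = 0)
B(P) = 0 (B(P) = 0*(-2*P*(1 + P)/7) = 0)
o + C(10, 2)*B(-4) = -146 + (2 + 10)*0 = -146 + 12*0 = -146 + 0 = -146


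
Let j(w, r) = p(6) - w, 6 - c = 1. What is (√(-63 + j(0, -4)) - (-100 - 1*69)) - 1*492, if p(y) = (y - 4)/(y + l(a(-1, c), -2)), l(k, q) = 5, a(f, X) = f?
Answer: -323 + I*√7601/11 ≈ -323.0 + 7.9258*I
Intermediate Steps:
c = 5 (c = 6 - 1*1 = 6 - 1 = 5)
p(y) = (-4 + y)/(5 + y) (p(y) = (y - 4)/(y + 5) = (-4 + y)/(5 + y))
j(w, r) = 2/11 - w (j(w, r) = (-4 + 6)/(5 + 6) - w = 2/11 - w)
(√(-63 + j(0, -4)) - (-100 - 1*69)) - 1*492 = (√(-63 + (2/11 - 1*0)) - (-100 - 1*69)) - 1*492 = (√(-63 + (2/11 + 0)) - (-100 - 69)) - 492 = (√(-63 + 2/11) - 1*(-169)) - 492 = (√(-691/11) + 169) - 492 = (I*√7601/11 + 169) - 492 = (169 + I*√7601/11) - 492 = -323 + I*√7601/11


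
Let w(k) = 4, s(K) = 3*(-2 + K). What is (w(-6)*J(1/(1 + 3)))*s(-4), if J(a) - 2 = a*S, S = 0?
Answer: -144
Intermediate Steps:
s(K) = -6 + 3*K
J(a) = 2 (J(a) = 2 + a*0 = 2 + 0 = 2)
(w(-6)*J(1/(1 + 3)))*s(-4) = (4*2)*(-6 + 3*(-4)) = 8*(-6 - 12) = 8*(-18) = -144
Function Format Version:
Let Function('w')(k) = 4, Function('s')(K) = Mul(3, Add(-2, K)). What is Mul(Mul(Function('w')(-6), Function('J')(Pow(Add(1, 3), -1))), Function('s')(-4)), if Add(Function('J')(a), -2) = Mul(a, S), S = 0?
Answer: -144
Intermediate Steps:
Function('s')(K) = Add(-6, Mul(3, K))
Function('J')(a) = 2 (Function('J')(a) = Add(2, Mul(a, 0)) = Add(2, 0) = 2)
Mul(Mul(Function('w')(-6), Function('J')(Pow(Add(1, 3), -1))), Function('s')(-4)) = Mul(Mul(4, 2), Add(-6, Mul(3, -4))) = Mul(8, Add(-6, -12)) = Mul(8, -18) = -144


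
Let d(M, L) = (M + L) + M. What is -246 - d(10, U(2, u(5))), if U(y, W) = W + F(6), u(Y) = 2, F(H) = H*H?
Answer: -304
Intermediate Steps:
F(H) = H**2
U(y, W) = 36 + W (U(y, W) = W + 6**2 = W + 36 = 36 + W)
d(M, L) = L + 2*M (d(M, L) = (L + M) + M = L + 2*M)
-246 - d(10, U(2, u(5))) = -246 - ((36 + 2) + 2*10) = -246 - (38 + 20) = -246 - 1*58 = -246 - 58 = -304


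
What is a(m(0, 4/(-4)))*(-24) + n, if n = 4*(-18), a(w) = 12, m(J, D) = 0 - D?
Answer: -360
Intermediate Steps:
m(J, D) = -D
n = -72
a(m(0, 4/(-4)))*(-24) + n = 12*(-24) - 72 = -288 - 72 = -360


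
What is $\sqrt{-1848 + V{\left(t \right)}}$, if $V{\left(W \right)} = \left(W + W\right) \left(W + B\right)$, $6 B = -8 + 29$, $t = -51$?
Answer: $9 \sqrt{37} \approx 54.745$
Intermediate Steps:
$B = \frac{7}{2}$ ($B = \frac{-8 + 29}{6} = \frac{1}{6} \cdot 21 = \frac{7}{2} \approx 3.5$)
$V{\left(W \right)} = 2 W \left(\frac{7}{2} + W\right)$ ($V{\left(W \right)} = \left(W + W\right) \left(W + \frac{7}{2}\right) = 2 W \left(\frac{7}{2} + W\right)$)
$\sqrt{-1848 + V{\left(t \right)}} = \sqrt{-1848 - 51 \left(7 + 2 \left(-51\right)\right)} = \sqrt{-1848 - 51 \left(7 - 102\right)} = \sqrt{-1848 - -4845} = \sqrt{-1848 + 4845} = \sqrt{2997} = 9 \sqrt{37}$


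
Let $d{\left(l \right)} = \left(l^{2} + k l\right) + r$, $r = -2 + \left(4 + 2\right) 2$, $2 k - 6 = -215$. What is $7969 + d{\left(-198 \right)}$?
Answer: $67874$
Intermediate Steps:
$k = - \frac{209}{2}$ ($k = 3 + \frac{1}{2} \left(-215\right) = 3 - \frac{215}{2} = - \frac{209}{2} \approx -104.5$)
$r = 10$ ($r = -2 + 6 \cdot 2 = -2 + 12 = 10$)
$d{\left(l \right)} = 10 + l^{2} - \frac{209 l}{2}$ ($d{\left(l \right)} = \left(l^{2} - \frac{209 l}{2}\right) + 10 = 10 + l^{2} - \frac{209 l}{2}$)
$7969 + d{\left(-198 \right)} = 7969 + \left(10 + \left(-198\right)^{2} - -20691\right) = 7969 + \left(10 + 39204 + 20691\right) = 7969 + 59905 = 67874$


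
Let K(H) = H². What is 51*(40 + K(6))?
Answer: 3876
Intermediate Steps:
51*(40 + K(6)) = 51*(40 + 6²) = 51*(40 + 36) = 51*76 = 3876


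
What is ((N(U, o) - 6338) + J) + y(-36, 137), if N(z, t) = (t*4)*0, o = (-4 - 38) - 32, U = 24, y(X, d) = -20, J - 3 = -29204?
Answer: -35559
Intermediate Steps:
J = -29201 (J = 3 - 29204 = -29201)
o = -74 (o = -42 - 32 = -74)
N(z, t) = 0 (N(z, t) = (4*t)*0 = 0)
((N(U, o) - 6338) + J) + y(-36, 137) = ((0 - 6338) - 29201) - 20 = (-6338 - 29201) - 20 = -35539 - 20 = -35559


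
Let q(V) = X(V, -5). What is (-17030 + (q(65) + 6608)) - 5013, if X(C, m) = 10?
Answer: -15425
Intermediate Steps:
q(V) = 10
(-17030 + (q(65) + 6608)) - 5013 = (-17030 + (10 + 6608)) - 5013 = (-17030 + 6618) - 5013 = -10412 - 5013 = -15425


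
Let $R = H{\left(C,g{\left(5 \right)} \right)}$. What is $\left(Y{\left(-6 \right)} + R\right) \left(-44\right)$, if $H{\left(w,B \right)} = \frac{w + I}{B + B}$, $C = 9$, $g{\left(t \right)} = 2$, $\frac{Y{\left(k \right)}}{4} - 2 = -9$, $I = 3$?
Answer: $1100$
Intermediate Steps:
$Y{\left(k \right)} = -28$ ($Y{\left(k \right)} = 8 + 4 \left(-9\right) = 8 - 36 = -28$)
$H{\left(w,B \right)} = \frac{3 + w}{2 B}$ ($H{\left(w,B \right)} = \frac{w + 3}{B + B} = \frac{3 + w}{2 B}$)
$R = 3$ ($R = \frac{3 + 9}{2 \cdot 2} = \frac{1}{2} \cdot \frac{1}{2} \cdot 12 = 3$)
$\left(Y{\left(-6 \right)} + R\right) \left(-44\right) = \left(-28 + 3\right) \left(-44\right) = \left(-25\right) \left(-44\right) = 1100$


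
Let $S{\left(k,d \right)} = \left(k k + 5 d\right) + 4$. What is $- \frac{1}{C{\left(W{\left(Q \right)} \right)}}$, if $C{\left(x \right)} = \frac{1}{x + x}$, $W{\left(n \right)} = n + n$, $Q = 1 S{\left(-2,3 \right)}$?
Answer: $-92$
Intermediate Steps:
$S{\left(k,d \right)} = 4 + k^{2} + 5 d$ ($S{\left(k,d \right)} = \left(k^{2} + 5 d\right) + 4 = 4 + k^{2} + 5 d$)
$Q = 23$ ($Q = 1 \left(4 + \left(-2\right)^{2} + 5 \cdot 3\right) = 1 \left(4 + 4 + 15\right) = 1 \cdot 23 = 23$)
$W{\left(n \right)} = 2 n$
$C{\left(x \right)} = \frac{1}{2 x}$
$- \frac{1}{C{\left(W{\left(Q \right)} \right)}} = - \frac{1}{\frac{1}{2} \frac{1}{2 \cdot 23}} = - \frac{1}{\frac{1}{2} \cdot \frac{1}{46}} = - \frac{1}{\frac{1}{92}} = \left(-1\right) 92 = -92$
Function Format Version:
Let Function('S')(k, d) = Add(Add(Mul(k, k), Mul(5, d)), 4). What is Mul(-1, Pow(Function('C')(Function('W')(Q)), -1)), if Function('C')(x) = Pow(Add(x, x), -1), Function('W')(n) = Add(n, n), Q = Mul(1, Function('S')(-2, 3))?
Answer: -92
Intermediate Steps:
Function('S')(k, d) = Add(4, Pow(k, 2), Mul(5, d)) (Function('S')(k, d) = Add(Add(Pow(k, 2), Mul(5, d)), 4) = Add(4, Pow(k, 2), Mul(5, d)))
Q = 23 (Q = Mul(1, Add(4, Pow(-2, 2), Mul(5, 3))) = Mul(1, Add(4, 4, 15)) = Mul(1, 23) = 23)
Function('W')(n) = Mul(2, n)
Function('C')(x) = Mul(Rational(1, 2), Pow(x, -1)) (Function('C')(x) = Pow(Mul(2, x), -1) = Mul(Rational(1, 2), Pow(x, -1)))
Mul(-1, Pow(Function('C')(Function('W')(Q)), -1)) = Mul(-1, Pow(Mul(Rational(1, 2), Pow(Mul(2, 23), -1)), -1)) = Mul(-1, Pow(Mul(Rational(1, 2), Pow(46, -1)), -1)) = Mul(-1, Pow(Mul(Rational(1, 2), Rational(1, 46)), -1)) = Mul(-1, Pow(Rational(1, 92), -1)) = Mul(-1, 92) = -92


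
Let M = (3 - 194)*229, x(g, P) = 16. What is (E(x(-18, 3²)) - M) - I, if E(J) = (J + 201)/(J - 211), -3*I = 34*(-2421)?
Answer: 3178478/195 ≈ 16300.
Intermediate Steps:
I = 27438 (I = -34*(-2421)/3 = -⅓*(-82314) = 27438)
M = -43739 (M = -191*229 = -43739)
E(J) = (201 + J)/(-211 + J)
(E(x(-18, 3²)) - M) - I = ((201 + 16)/(-211 + 16) - 1*(-43739)) - 1*27438 = (217/(-195) + 43739) - 27438 = (-1/195*217 + 43739) - 27438 = (-217/195 + 43739) - 27438 = 8528888/195 - 27438 = 3178478/195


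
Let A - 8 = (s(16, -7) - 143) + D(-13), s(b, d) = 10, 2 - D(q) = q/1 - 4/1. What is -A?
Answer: 106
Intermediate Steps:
D(q) = 6 - q (D(q) = 2 - (q/1 - 4/1) = 2 - (q*1 - 4*1) = 2 - (q - 4) = 2 - (-4 + q) = 2 + (4 - q) = 6 - q)
A = -106 (A = 8 + ((10 - 143) + (6 - 1*(-13))) = 8 + (-133 + (6 + 13)) = 8 + (-133 + 19) = 8 - 114 = -106)
-A = -1*(-106) = 106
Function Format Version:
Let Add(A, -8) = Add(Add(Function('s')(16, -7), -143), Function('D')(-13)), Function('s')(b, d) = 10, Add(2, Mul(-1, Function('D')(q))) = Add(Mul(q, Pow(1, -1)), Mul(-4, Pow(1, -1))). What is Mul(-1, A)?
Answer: 106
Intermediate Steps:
Function('D')(q) = Add(6, Mul(-1, q)) (Function('D')(q) = Add(2, Mul(-1, Add(Mul(q, Pow(1, -1)), Mul(-4, Pow(1, -1))))) = Add(2, Mul(-1, Add(Mul(q, 1), Mul(-4, 1)))) = Add(2, Mul(-1, Add(q, -4))) = Add(2, Mul(-1, Add(-4, q))) = Add(2, Add(4, Mul(-1, q))) = Add(6, Mul(-1, q)))
A = -106 (A = Add(8, Add(Add(10, -143), Add(6, Mul(-1, -13)))) = Add(8, Add(-133, Add(6, 13))) = Add(8, Add(-133, 19)) = Add(8, -114) = -106)
Mul(-1, A) = Mul(-1, -106) = 106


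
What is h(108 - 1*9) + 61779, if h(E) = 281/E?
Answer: 6116402/99 ≈ 61782.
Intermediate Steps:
h(108 - 1*9) + 61779 = 281/(108 - 1*9) + 61779 = 281/(108 - 9) + 61779 = 281/99 + 61779 = 6116402/99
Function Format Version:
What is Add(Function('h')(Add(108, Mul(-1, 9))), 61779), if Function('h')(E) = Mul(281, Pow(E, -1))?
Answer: Rational(6116402, 99) ≈ 61782.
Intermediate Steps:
Add(Function('h')(Add(108, Mul(-1, 9))), 61779) = Add(Mul(281, Pow(Add(108, Mul(-1, 9)), -1)), 61779) = Add(Mul(281, Pow(Add(108, -9), -1)), 61779) = Add(Mul(281, Pow(99, -1)), 61779) = Add(Mul(281, Rational(1, 99)), 61779) = Add(Rational(281, 99), 61779) = Rational(6116402, 99)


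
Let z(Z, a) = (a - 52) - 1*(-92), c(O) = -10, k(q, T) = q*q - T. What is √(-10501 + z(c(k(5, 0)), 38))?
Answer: I*√10423 ≈ 102.09*I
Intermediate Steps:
k(q, T) = q² - T
z(Z, a) = 40 + a (z(Z, a) = (-52 + a) + 92 = 40 + a)
√(-10501 + z(c(k(5, 0)), 38)) = √(-10501 + (40 + 38)) = √(-10501 + 78) = √(-10423) = I*√10423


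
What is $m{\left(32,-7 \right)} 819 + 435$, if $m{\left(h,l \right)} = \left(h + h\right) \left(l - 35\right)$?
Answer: $-2201037$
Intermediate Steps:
$m{\left(h,l \right)} = 2 h \left(-35 + l\right)$
$m{\left(32,-7 \right)} 819 + 435 = 2 \cdot 32 \left(-35 - 7\right) 819 + 435 = 2 \cdot 32 \left(-42\right) 819 + 435 = \left(-2688\right) 819 + 435 = -2201472 + 435 = -2201037$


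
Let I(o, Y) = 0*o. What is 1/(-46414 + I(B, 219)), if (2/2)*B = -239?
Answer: -1/46414 ≈ -2.1545e-5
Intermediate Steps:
B = -239
I(o, Y) = 0
1/(-46414 + I(B, 219)) = 1/(-46414 + 0) = 1/(-46414) = -1/46414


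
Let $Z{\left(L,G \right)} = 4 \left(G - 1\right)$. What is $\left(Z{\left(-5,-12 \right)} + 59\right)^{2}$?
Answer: $49$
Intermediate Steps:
$Z{\left(L,G \right)} = -4 + 4 G$ ($Z{\left(L,G \right)} = 4 \left(-1 + G\right) = -4 + 4 G$)
$\left(Z{\left(-5,-12 \right)} + 59\right)^{2} = \left(\left(-4 + 4 \left(-12\right)\right) + 59\right)^{2} = \left(\left(-4 - 48\right) + 59\right)^{2} = \left(-52 + 59\right)^{2} = 7^{2} = 49$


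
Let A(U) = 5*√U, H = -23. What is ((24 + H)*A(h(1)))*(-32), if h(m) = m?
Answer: -160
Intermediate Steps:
((24 + H)*A(h(1)))*(-32) = ((24 - 23)*(5*√1))*(-32) = (1*(5*1))*(-32) = (1*5)*(-32) = 5*(-32) = -160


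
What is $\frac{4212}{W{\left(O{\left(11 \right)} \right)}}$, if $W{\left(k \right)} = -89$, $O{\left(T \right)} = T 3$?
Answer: $- \frac{4212}{89} \approx -47.326$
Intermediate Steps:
$O{\left(T \right)} = 3 T$
$\frac{4212}{W{\left(O{\left(11 \right)} \right)}} = \frac{4212}{-89} = 4212 \left(- \frac{1}{89}\right) = - \frac{4212}{89}$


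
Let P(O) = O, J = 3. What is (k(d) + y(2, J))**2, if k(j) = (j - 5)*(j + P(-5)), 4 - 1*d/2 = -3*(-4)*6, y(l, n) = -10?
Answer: 394856641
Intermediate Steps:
d = -136 (d = 8 - 2*(-3*(-4))*6 = 8 - 24*6 = 8 - 2*72 = 8 - 144 = -136)
k(j) = (-5 + j)**2 (k(j) = (j - 5)*(j - 5) = (-5 + j)*(-5 + j) = (-5 + j)**2)
(k(d) + y(2, J))**2 = ((25 + (-136)**2 - 10*(-136)) - 10)**2 = ((25 + 18496 + 1360) - 10)**2 = (19881 - 10)**2 = 19871**2 = 394856641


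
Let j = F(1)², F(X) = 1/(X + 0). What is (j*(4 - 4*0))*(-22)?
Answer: -88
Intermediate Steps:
F(X) = 1/X
j = 1 (j = (1/1)² = 1² = 1)
(j*(4 - 4*0))*(-22) = (1*(4 - 4*0))*(-22) = (1*(4 + 0))*(-22) = (1*4)*(-22) = 4*(-22) = -88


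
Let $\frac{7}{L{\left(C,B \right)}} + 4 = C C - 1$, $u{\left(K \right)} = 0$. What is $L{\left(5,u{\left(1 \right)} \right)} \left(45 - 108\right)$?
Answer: $- \frac{441}{20} \approx -22.05$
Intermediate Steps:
$L{\left(C,B \right)} = \frac{7}{-5 + C^{2}}$ ($L{\left(C,B \right)} = \frac{7}{-4 + \left(C C - 1\right)} = \frac{7}{-4 + \left(C^{2} - 1\right)} = \frac{7}{-4 + \left(-1 + C^{2}\right)} = \frac{7}{-5 + C^{2}}$)
$L{\left(5,u{\left(1 \right)} \right)} \left(45 - 108\right) = \frac{7}{-5 + 5^{2}} \left(45 - 108\right) = \frac{7}{-5 + 25} \left(-63\right) = \frac{7}{20} \left(-63\right) = - \frac{441}{20}$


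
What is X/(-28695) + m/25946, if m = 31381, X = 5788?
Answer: 750302347/744520470 ≈ 1.0078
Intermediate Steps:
X/(-28695) + m/25946 = 5788/(-28695) + 31381/25946 = 5788*(-1/28695) + 31381*(1/25946) = -5788/28695 + 31381/25946 = 750302347/744520470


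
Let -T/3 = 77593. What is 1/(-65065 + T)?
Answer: -1/297844 ≈ -3.3575e-6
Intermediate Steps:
T = -232779 (T = -3*77593 = -232779)
1/(-65065 + T) = 1/(-65065 - 232779) = 1/(-297844) = -1/297844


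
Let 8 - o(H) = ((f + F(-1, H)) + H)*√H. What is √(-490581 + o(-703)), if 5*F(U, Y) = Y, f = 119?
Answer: √(-12264325 + 18115*I*√703)/5 ≈ 13.712 + 700.54*I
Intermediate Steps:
F(U, Y) = Y/5
o(H) = 8 - √H*(119 + 6*H/5) (o(H) = 8 - ((119 + H/5) + H)*√H = 8 - (119 + 6*H/5)*√H = 8 - √H*(119 + 6*H/5))
√(-490581 + o(-703)) = √(-490581 + (8 - 119*I*√703 - (-4218)*I*√703/5)) = √(-490581 + (8 - 119*I*√703 + 4218*I*√703/5)) = √(-490581 + (8 + 3623*I*√703/5)) = √(-490573 + 3623*I*√703/5)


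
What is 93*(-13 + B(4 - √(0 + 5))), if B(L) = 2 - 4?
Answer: -1395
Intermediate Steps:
B(L) = -2
93*(-13 + B(4 - √(0 + 5))) = 93*(-13 - 2) = 93*(-15) = -1395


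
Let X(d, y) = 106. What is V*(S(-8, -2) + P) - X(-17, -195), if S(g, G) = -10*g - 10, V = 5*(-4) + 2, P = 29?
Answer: -1888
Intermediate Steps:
V = -18 (V = -20 + 2 = -18)
S(g, G) = -10 - 10*g
V*(S(-8, -2) + P) - X(-17, -195) = -18*((-10 - 10*(-8)) + 29) - 1*106 = -18*((-10 + 80) + 29) - 106 = -18*(70 + 29) - 106 = -18*99 - 106 = -1782 - 106 = -1888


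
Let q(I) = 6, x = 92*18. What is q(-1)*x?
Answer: 9936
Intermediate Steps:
x = 1656
q(-1)*x = 6*1656 = 9936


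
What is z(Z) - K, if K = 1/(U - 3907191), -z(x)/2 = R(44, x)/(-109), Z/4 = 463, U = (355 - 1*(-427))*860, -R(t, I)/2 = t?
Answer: -569301987/352579139 ≈ -1.6147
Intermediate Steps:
R(t, I) = -2*t
U = 672520 (U = (355 + 427)*860 = 782*860 = 672520)
Z = 1852 (Z = 4*463 = 1852)
z(x) = -176/109 (z(x) = -2*(-2*44)/(-109) = -(-176)*(-1)/109 = -2*88/109 = -176/109)
K = -1/3234671 (K = 1/(672520 - 3907191) = 1/(-3234671) = -1/3234671 ≈ -3.0915e-7)
z(Z) - K = -176/109 - 1*(-1/3234671) = -176/109 + 1/3234671 = -569301987/352579139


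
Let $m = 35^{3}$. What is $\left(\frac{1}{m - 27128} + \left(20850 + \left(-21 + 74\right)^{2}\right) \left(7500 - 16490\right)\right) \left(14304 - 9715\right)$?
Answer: $- \frac{15369932534020441}{15747} \approx -9.7605 \cdot 10^{11}$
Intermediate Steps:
$m = 42875$
$\left(\frac{1}{m - 27128} + \left(20850 + \left(-21 + 74\right)^{2}\right) \left(7500 - 16490\right)\right) \left(14304 - 9715\right) = \left(\frac{1}{42875 - 27128} + \left(20850 + \left(-21 + 74\right)^{2}\right) \left(7500 - 16490\right)\right) \left(14304 - 9715\right) = \left(\frac{1}{15747} + \left(20850 + 53^{2}\right) \left(-8990\right)\right) 4589 = \left(\frac{1}{15747} + \left(20850 + 2809\right) \left(-8990\right)\right) 4589 = \left(\frac{1}{15747} + 23659 \left(-8990\right)\right) 4589 = \left(\frac{1}{15747} - 212694410\right) 4589 = \left(- \frac{3349298874269}{15747}\right) 4589 = - \frac{15369932534020441}{15747}$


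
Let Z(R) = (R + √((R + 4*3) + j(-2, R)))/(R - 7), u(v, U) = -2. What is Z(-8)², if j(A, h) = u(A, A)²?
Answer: 8/25 - 32*√2/225 ≈ 0.11887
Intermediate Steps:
j(A, h) = 4 (j(A, h) = (-2)² = 4)
Z(R) = (R + √(16 + R))/(-7 + R) (Z(R) = (R + √((R + 4*3) + 4))/(R - 7) = (R + √((R + 12) + 4))/(-7 + R) = (R + √((12 + R) + 4))/(-7 + R) = (R + √(16 + R))/(-7 + R))
Z(-8)² = ((-8 + √(16 - 8))/(-7 - 8))² = ((-8 + √8)/(-15))² = (-(-8 + 2*√2)/15)² = (8/15 - 2*√2/15)²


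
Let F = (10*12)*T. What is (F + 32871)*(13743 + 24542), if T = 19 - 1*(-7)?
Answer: 1377915435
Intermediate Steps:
T = 26 (T = 19 + 7 = 26)
F = 3120 (F = (10*12)*26 = 120*26 = 3120)
(F + 32871)*(13743 + 24542) = (3120 + 32871)*(13743 + 24542) = 35991*38285 = 1377915435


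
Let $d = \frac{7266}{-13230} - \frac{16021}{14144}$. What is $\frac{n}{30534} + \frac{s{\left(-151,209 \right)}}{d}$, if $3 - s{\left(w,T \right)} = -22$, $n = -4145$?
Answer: $- \frac{3432059725415}{228807353418} \approx -15.0$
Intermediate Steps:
$s{\left(w,T \right)} = 25$ ($s{\left(w,T \right)} = 3 - -22 = 3 + 22 = 25$)
$d = - \frac{7493527}{4455360}$ ($d = 7266 \left(- \frac{1}{13230}\right) - \frac{16021}{14144} = - \frac{173}{315} - \frac{16021}{14144} = - \frac{7493527}{4455360} \approx -1.6819$)
$\frac{n}{30534} + \frac{s{\left(-151,209 \right)}}{d} = - \frac{4145}{30534} + \frac{25}{- \frac{7493527}{4455360}} = \left(-4145\right) \frac{1}{30534} + 25 \left(- \frac{4455360}{7493527}\right) = - \frac{4145}{30534} - \frac{111384000}{7493527} = - \frac{3432059725415}{228807353418}$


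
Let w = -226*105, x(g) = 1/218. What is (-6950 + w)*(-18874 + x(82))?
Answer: 63116905540/109 ≈ 5.7905e+8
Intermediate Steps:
x(g) = 1/218
w = -23730
(-6950 + w)*(-18874 + x(82)) = (-6950 - 23730)*(-18874 + 1/218) = -30680*(-4114531/218) = 63116905540/109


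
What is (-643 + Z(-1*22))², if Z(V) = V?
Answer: 442225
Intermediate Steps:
(-643 + Z(-1*22))² = (-643 - 1*22)² = (-643 - 22)² = (-665)² = 442225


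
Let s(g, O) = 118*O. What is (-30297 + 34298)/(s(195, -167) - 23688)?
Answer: -4001/43394 ≈ -0.092202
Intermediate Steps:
(-30297 + 34298)/(s(195, -167) - 23688) = (-30297 + 34298)/(118*(-167) - 23688) = 4001/(-19706 - 23688) = 4001/(-43394) = 4001*(-1/43394) = -4001/43394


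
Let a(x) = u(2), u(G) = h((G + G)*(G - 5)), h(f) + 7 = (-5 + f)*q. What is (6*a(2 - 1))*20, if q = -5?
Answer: 9360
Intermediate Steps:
h(f) = 18 - 5*f (h(f) = -7 + (-5 + f)*(-5) = -7 + (25 - 5*f) = 18 - 5*f)
u(G) = 18 - 10*G*(-5 + G) (u(G) = 18 - 5*(G + G)*(G - 5) = 18 - 5*2*G*(-5 + G) = 18 - 10*G*(-5 + G))
a(x) = 78 (a(x) = 18 - 10*2*(-5 + 2) = 18 - 10*2*(-3) = 18 + 60 = 78)
(6*a(2 - 1))*20 = (6*78)*20 = 468*20 = 9360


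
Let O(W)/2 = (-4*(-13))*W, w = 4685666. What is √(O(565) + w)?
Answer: √4744426 ≈ 2178.2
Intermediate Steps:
O(W) = 104*W (O(W) = 2*((-4*(-13))*W) = 2*(52*W) = 104*W)
√(O(565) + w) = √(104*565 + 4685666) = √(58760 + 4685666) = √4744426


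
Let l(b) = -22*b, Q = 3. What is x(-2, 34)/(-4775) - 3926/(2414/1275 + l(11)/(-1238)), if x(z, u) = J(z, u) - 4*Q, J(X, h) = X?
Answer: -870311868628/463046075 ≈ -1879.5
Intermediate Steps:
x(z, u) = -12 + z (x(z, u) = z - 4*3 = z - 12 = -12 + z)
x(-2, 34)/(-4775) - 3926/(2414/1275 + l(11)/(-1238)) = (-12 - 2)/(-4775) - 3926/(2414/1275 - 22*11/(-1238)) = -14*(-1/4775) - 3926/(2414*(1/1275) - 242*(-1/1238)) = 14/4775 - 3926/(142/75 + 121/619) = 14/4775 - 3926/96973/46425 = 14/4775 - 3926*46425/96973 = 14/4775 - 182264550/96973 = -870311868628/463046075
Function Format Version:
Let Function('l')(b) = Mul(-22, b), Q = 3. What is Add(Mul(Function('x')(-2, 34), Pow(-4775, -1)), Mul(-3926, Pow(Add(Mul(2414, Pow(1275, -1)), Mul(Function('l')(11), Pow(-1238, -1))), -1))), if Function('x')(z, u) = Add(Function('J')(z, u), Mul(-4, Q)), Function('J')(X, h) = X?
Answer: Rational(-870311868628, 463046075) ≈ -1879.5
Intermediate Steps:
Function('x')(z, u) = Add(-12, z) (Function('x')(z, u) = Add(z, Mul(-4, 3)) = Add(z, -12) = Add(-12, z))
Add(Mul(Function('x')(-2, 34), Pow(-4775, -1)), Mul(-3926, Pow(Add(Mul(2414, Pow(1275, -1)), Mul(Function('l')(11), Pow(-1238, -1))), -1))) = Add(Mul(Add(-12, -2), Pow(-4775, -1)), Mul(-3926, Pow(Add(Mul(2414, Pow(1275, -1)), Mul(Mul(-22, 11), Pow(-1238, -1))), -1))) = Add(Mul(-14, Rational(-1, 4775)), Mul(-3926, Pow(Add(Mul(2414, Rational(1, 1275)), Mul(-242, Rational(-1, 1238))), -1))) = Add(Rational(14, 4775), Mul(-3926, Pow(Add(Rational(142, 75), Rational(121, 619)), -1))) = Add(Rational(14, 4775), Mul(-3926, Pow(Rational(96973, 46425), -1))) = Add(Rational(14, 4775), Mul(-3926, Rational(46425, 96973))) = Add(Rational(14, 4775), Rational(-182264550, 96973)) = Rational(-870311868628, 463046075)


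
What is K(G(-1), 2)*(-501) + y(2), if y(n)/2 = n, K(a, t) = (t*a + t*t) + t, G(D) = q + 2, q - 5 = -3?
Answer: -7010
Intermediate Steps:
q = 2 (q = 5 - 3 = 2)
G(D) = 4 (G(D) = 2 + 2 = 4)
K(a, t) = t + t**2 + a*t (K(a, t) = (a*t + t**2) + t = (t**2 + a*t) + t = t + t**2 + a*t)
y(n) = 2*n
K(G(-1), 2)*(-501) + y(2) = (2*(1 + 4 + 2))*(-501) + 2*2 = (2*7)*(-501) + 4 = 14*(-501) + 4 = -7014 + 4 = -7010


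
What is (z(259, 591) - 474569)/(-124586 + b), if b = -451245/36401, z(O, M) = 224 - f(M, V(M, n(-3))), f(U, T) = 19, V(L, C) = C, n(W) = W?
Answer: 17267323964/4535506231 ≈ 3.8071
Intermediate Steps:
z(O, M) = 205 (z(O, M) = 224 - 1*19 = 224 - 19 = 205)
b = -451245/36401 (b = -451245*1/36401 = -451245/36401 ≈ -12.396)
(z(259, 591) - 474569)/(-124586 + b) = (205 - 474569)/(-124586 - 451245/36401) = -474364/(-4535506231/36401) = -474364*(-36401/4535506231) = 17267323964/4535506231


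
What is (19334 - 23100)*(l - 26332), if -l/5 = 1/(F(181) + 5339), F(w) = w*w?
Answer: 377823650603/3810 ≈ 9.9166e+7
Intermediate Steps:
F(w) = w**2
l = -1/7620 (l = -5/(181**2 + 5339) = -5/(32761 + 5339) = -5/38100 = -5*1/38100 = -1/7620 ≈ -0.00013123)
(19334 - 23100)*(l - 26332) = (19334 - 23100)*(-1/7620 - 26332) = -3766*(-200649841/7620) = 377823650603/3810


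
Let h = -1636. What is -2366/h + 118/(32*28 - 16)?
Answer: 284391/179960 ≈ 1.5803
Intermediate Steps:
-2366/h + 118/(32*28 - 16) = -2366/(-1636) + 118/(32*28 - 16) = -2366*(-1/1636) + 118/(896 - 16) = 1183/818 + 118/880 = 1183/818 + 118*(1/880) = 1183/818 + 59/440 = 284391/179960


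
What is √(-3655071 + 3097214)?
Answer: I*√557857 ≈ 746.9*I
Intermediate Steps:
√(-3655071 + 3097214) = √(-557857) = I*√557857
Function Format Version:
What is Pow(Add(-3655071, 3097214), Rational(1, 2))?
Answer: Mul(I, Pow(557857, Rational(1, 2))) ≈ Mul(746.90, I)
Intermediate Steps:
Pow(Add(-3655071, 3097214), Rational(1, 2)) = Pow(-557857, Rational(1, 2)) = Mul(I, Pow(557857, Rational(1, 2)))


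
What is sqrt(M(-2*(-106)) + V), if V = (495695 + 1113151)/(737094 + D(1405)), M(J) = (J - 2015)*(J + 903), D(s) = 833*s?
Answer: I*sqrt(7314435850864682631)/1907459 ≈ 1417.9*I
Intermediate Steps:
M(J) = (-2015 + J)*(903 + J)
V = 1608846/1907459 (V = (495695 + 1113151)/(737094 + 833*1405) = 1608846/(737094 + 1170365) = 1608846/1907459 ≈ 0.84345)
sqrt(M(-2*(-106)) + V) = sqrt((-1819545 + (-2*(-106))**2 - (-2224)*(-106)) + 1608846/1907459) = sqrt((-1819545 + 212**2 - 1112*212) + 1608846/1907459) = sqrt((-1819545 + 44944 - 235744) + 1608846/1907459) = sqrt(-2010345 + 1608846/1907459) = sqrt(-3834649054509/1907459) = I*sqrt(7314435850864682631)/1907459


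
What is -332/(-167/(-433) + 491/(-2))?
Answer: 287512/212269 ≈ 1.3545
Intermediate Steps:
-332/(-167/(-433) + 491/(-2)) = -332/(-167*(-1/433) + 491*(-½)) = -332/(167/433 - 491/2) = -332/(-212269/866) = -332*(-866/212269) = 287512/212269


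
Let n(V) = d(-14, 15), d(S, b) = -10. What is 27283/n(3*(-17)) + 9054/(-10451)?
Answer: -285225173/104510 ≈ -2729.2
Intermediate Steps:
n(V) = -10
27283/n(3*(-17)) + 9054/(-10451) = 27283/(-10) + 9054/(-10451) = 27283*(-⅒) + 9054*(-1/10451) = -27283/10 - 9054/10451 = -285225173/104510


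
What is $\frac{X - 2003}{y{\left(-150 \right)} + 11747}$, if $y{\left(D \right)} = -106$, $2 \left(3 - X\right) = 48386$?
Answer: $- \frac{26193}{11641} \approx -2.2501$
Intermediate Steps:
$X = -24190$ ($X = 3 - 24193 = -24190$)
$\frac{X - 2003}{y{\left(-150 \right)} + 11747} = \frac{-24190 - 2003}{-106 + 11747} = - \frac{26193}{11641}$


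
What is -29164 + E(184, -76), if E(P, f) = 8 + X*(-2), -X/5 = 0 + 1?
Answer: -29146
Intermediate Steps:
X = -5 (X = -5*(0 + 1) = -5*1 = -5)
E(P, f) = 18 (E(P, f) = 8 - 5*(-2) = 8 + 10 = 18)
-29164 + E(184, -76) = -29164 + 18 = -29146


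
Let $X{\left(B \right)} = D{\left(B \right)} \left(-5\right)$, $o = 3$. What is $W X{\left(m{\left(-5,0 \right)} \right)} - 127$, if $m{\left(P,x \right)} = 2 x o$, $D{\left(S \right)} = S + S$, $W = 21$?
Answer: $-127$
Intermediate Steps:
$D{\left(S \right)} = 2 S$
$m{\left(P,x \right)} = 6 x$ ($m{\left(P,x \right)} = 2 x 3 = 6 x$)
$X{\left(B \right)} = - 10 B$ ($X{\left(B \right)} = 2 B \left(-5\right) = - 10 B$)
$W X{\left(m{\left(-5,0 \right)} \right)} - 127 = 21 \left(- 10 \cdot 6 \cdot 0\right) - 127 = 21 \left(\left(-10\right) 0\right) - 127 = 21 \cdot 0 - 127 = 0 - 127 = -127$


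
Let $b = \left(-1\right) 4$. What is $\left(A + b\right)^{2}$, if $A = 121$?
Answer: $13689$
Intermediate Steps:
$b = -4$
$\left(A + b\right)^{2} = \left(121 - 4\right)^{2} = 117^{2} = 13689$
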